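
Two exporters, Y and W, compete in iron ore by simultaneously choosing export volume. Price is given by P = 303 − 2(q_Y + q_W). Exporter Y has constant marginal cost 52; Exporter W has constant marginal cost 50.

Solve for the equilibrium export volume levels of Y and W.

Exporter Y's profit: π = q_Y(303 − 2(q_Y + q_W)) − 52q_Y.
∂π/∂q_Y = 251 − 4q_Y − 2q_W = 0, so q_Y = 62.75 − 0.5q_W.
By the same steps for W: q_W = 63.25 − 0.5q_Y.
Substituting the second reaction function into the first: q_Y = 62.75 − 0.5(63.25 − 0.5q_Y), which gives 0.75q_Y = 31.125 ⇒ q_Y = 41.5.
Then q_W = 63.25 − 0.5·41.5 = 42.5.

41.5, 42.5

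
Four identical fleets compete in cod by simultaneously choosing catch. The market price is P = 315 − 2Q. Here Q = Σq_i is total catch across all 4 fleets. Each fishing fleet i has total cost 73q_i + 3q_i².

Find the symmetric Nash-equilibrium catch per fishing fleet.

15.125

A representative fishing fleet's profit is π_i = q_i(315 − 2Q) − 73q_i − 3q_i², with Q = q_i + Σ_{j≠i} q_j.
First-order condition: 242 − 10q_i − 2Σ_{j≠i} q_j = 0.
Imposing symmetry (q_j = q for all j) turns Σ_{j≠i} q_j into 3q, so 242 = 16q and q = 15.125.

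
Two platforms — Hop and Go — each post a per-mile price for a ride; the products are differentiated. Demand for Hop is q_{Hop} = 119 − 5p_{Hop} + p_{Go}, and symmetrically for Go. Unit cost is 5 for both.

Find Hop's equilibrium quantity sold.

Hop's profit: π = (p_{Hop} − 5)(119 − 5p_{Hop} + p_{Go}).
∂π/∂p_{Hop} = 144 − 10p_{Hop} + p_{Go} = 0 ⇒ p_{Hop} = 14.4 + 0.1p_{Go}.
Setting p_{Hop} = p_{Go} in the reaction function: p_{Hop} = 14.4 + 0.1p_{Hop}, so p_{Hop} = 14.4 / 0.9 = 16.
q_{Hop} = 119 − 5·16 + 16 = 55.

55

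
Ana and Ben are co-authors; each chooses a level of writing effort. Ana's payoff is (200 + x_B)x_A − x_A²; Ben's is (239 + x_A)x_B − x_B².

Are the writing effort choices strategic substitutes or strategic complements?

Expanding Ana's payoff: 200x_A + x_Bx_A − x_A².
∂π/∂x_A = 200 + x_B − 2x_A = 0, so x_A = 100 + 0.5x_B.
The best-response slope dx_A/dx_B = 0.5 > 0: the reaction function is upward-sloping, so the choices are strategic complements.

strategic complements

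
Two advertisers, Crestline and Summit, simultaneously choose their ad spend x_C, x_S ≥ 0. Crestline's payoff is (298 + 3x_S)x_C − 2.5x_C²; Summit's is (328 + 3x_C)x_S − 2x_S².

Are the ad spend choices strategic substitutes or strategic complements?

Expanding Crestline's payoff: 298x_C + 3x_Sx_C − 2.5x_C².
∂π/∂x_C = 298 + 3x_S − 5x_C = 0, so x_C = 59.6 + 0.6x_S.
The best-response slope dx_C/dx_S = 0.6 > 0: the reaction function is upward-sloping, so the choices are strategic complements.

strategic complements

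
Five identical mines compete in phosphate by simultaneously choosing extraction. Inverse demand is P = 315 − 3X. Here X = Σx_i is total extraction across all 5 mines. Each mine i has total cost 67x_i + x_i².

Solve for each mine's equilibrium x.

A representative mine's profit is π_i = x_i(315 − 3X) − 67x_i − x_i², with X = x_i + Σ_{j≠i} x_j.
First-order condition: 248 − 8x_i − 3Σ_{j≠i} x_j = 0.
In a symmetric equilibrium every mine chooses the same x, so Σ_{j≠i} x_j = 4x. The condition becomes 248 − 20x = 0, giving x = 248/20 = 12.4.

12.4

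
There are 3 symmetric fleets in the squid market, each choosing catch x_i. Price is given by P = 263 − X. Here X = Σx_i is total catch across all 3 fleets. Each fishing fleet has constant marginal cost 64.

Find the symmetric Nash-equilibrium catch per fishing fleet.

49.75

A representative fishing fleet's profit is π_i = x_i(263 − X) − 64x_i, with X = x_i + Σ_{j≠i} x_j.
First-order condition: 199 − 2x_i − Σ_{j≠i} x_j = 0.
With identical fishing fleets, set every x_j = x: then 199 − 2x − 2x = 0, i.e. x = 199/4 = 49.75.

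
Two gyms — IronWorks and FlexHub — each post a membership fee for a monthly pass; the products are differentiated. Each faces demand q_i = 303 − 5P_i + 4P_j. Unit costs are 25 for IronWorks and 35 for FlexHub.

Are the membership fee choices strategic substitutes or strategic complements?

IronWorks's profit: π = (P_{IronWorks} − 25)(303 − 5P_{IronWorks} + 4P_{FlexHub}).
∂π/∂P_{IronWorks} = 428 − 10P_{IronWorks} + 4P_{FlexHub} = 0 ⇒ P_{IronWorks} = 42.8 + 0.4P_{FlexHub}.
The best-response slope dP_{IronWorks}/dP_{FlexHub} = 0.4 > 0: the reaction function is upward-sloping, so the choices are strategic complements.

strategic complements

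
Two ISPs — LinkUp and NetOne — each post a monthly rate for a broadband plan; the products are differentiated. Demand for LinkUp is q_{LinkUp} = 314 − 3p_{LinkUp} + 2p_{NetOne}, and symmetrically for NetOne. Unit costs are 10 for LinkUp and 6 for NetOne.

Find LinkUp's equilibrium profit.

LinkUp's profit: π = (p_{LinkUp} − 10)(314 − 3p_{LinkUp} + 2p_{NetOne}).
∂π/∂p_{LinkUp} = 344 − 6p_{LinkUp} + 2p_{NetOne} = 0 ⇒ p_{LinkUp} = 172/3 + (1/3)p_{NetOne}.
Similarly p_{NetOne} = 166/3 + (1/3)p_{LinkUp}.
Plugging p_{NetOne} into LinkUp's best response: p_{LinkUp} = 172/3 + (1/3)(166/3 + (1/3)p_{LinkUp}) ⇒ (8/9)p_{LinkUp} = 682/9, so p_{LinkUp} = 85.25.
Then p_{NetOne} = 166/3 + (1/3)·85.25 = 83.75.
q_{LinkUp} = 314 − 3·85.25 + 2·83.75 = 225.75.
Profit = (85.25 − 10)·225.75 = 16987.6875.

16987.6875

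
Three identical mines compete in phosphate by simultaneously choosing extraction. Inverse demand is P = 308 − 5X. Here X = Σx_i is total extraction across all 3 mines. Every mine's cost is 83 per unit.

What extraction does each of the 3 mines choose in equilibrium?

11.25

A representative mine's profit is π_i = x_i(308 − 5X) − 83x_i, with X = x_i + Σ_{j≠i} x_j.
First-order condition: 225 − 10x_i − 5Σ_{j≠i} x_j = 0.
With identical mines, set every x_j = x: then 225 − 10x − 10x = 0, i.e. x = 225/20 = 11.25.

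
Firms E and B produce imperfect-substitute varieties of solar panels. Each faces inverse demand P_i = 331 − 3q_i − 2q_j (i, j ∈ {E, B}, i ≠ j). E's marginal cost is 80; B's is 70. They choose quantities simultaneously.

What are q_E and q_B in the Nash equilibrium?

Firm E's profit: π = q_E(331 − 3q_E − 2q_B) − 80q_E.
∂π/∂q_E = 251 − 6q_E − 2q_B = 0 ⇒ q_E = 251/6 − (1/3)q_B.
Similarly q_B = 43.5 − (1/3)q_E.
Substituting the second reaction function into the first: q_E = 251/6 − (1/3)(43.5 − (1/3)q_E), which gives (8/9)q_E = 82/3 ⇒ q_E = 30.75.
Then q_B = 43.5 − (1/3)·30.75 = 33.25.

30.75, 33.25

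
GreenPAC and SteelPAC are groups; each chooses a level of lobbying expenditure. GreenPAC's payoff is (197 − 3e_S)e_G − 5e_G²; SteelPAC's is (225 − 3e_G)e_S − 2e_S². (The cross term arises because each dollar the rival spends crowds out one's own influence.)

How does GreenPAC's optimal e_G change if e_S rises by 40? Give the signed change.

-12

Expanding GreenPAC's payoff: 197e_G − 3e_Se_G − 5e_G².
∂π/∂e_G = 197 − 3e_S − 10e_G = 0, so e_G = 19.7 − 0.3e_S.
The reaction-function slope is −0.3, so a 40-unit rise in e_S moves e_G by −0.3 × 40 = −12. GreenPAC's best response falls — the actions are strategic substitutes.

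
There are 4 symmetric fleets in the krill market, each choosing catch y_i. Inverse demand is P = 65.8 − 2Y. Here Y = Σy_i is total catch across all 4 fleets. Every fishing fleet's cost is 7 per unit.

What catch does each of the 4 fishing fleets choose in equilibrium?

A representative fishing fleet's profit is π_i = y_i(65.8 − 2Y) − 7y_i, with Y = y_i + Σ_{j≠i} y_j.
First-order condition: 58.8 − 4y_i − 2Σ_{j≠i} y_j = 0.
In a symmetric equilibrium every fishing fleet chooses the same y, so Σ_{j≠i} y_j = 3y. The condition becomes 58.8 − 10y = 0, giving y = 58.8/10 = 5.88.

5.88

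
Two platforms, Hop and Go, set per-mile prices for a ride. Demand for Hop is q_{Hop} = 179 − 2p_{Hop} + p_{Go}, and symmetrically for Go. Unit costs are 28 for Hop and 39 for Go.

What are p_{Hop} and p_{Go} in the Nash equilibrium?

Hop's profit: π = (p_{Hop} − 28)(179 − 2p_{Hop} + p_{Go}).
∂π/∂p_{Hop} = 235 − 4p_{Hop} + p_{Go} = 0 ⇒ p_{Hop} = 58.75 + 0.25p_{Go}.
Similarly p_{Go} = 64.25 + 0.25p_{Hop}.
Solving the two reaction functions simultaneously: (1 − (0.25)(0.25))p_{Hop} = 58.75 + 0.25·64.25, so 0.9375p_{Hop} = 74.8125 and p_{Hop} = 79.8.
Then p_{Go} = 64.25 + 0.25·79.8 = 84.2.

79.8, 84.2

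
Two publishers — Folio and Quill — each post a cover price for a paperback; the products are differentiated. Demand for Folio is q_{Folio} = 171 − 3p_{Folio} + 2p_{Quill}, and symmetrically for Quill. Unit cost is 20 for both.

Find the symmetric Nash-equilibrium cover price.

Folio's profit: π = (p_{Folio} − 20)(171 − 3p_{Folio} + 2p_{Quill}).
∂π/∂p_{Folio} = 231 − 6p_{Folio} + 2p_{Quill} = 0 ⇒ p_{Folio} = 38.5 + (1/3)p_{Quill}.
Setting p_{Folio} = p_{Quill} in the reaction function: p_{Folio} = 38.5 + (1/3)p_{Folio}, so p_{Folio} = 38.5 / (2/3) = 57.75.

57.75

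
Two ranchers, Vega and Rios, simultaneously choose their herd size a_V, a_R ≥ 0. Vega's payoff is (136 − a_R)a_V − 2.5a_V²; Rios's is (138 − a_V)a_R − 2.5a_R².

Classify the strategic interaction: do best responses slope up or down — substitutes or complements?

strategic substitutes

Expanding Vega's payoff: 136a_V − a_Ra_V − 2.5a_V².
∂π/∂a_V = 136 − a_R − 5a_V = 0, so a_V = 27.2 − 0.2a_R.
The best-response slope da_V/da_R = −0.2 < 0: the reaction function is downward-sloping, so the choices are strategic substitutes.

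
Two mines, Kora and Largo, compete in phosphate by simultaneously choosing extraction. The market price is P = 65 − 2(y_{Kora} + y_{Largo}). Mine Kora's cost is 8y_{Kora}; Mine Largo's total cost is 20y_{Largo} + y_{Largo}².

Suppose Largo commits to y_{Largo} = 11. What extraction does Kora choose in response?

8.75

Mine Kora's profit: π = y_{Kora}(65 − 2(y_{Kora} + y_{Largo})) − 8y_{Kora}.
∂π/∂y_{Kora} = 57 − 4y_{Kora} − 2y_{Largo} = 0, so y_{Kora} = 14.25 − 0.5y_{Largo}.
At y_{Largo} = 11: y_{Kora} = 14.25 − 0.5·11 = 8.75.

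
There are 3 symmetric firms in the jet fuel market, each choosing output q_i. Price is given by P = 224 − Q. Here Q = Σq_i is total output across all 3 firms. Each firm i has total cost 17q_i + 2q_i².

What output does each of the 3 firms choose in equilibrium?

25.875

A representative firm's profit is π_i = q_i(224 − Q) − 17q_i − 2q_i², with Q = q_i + Σ_{j≠i} q_j.
First-order condition: 207 − 6q_i − Σ_{j≠i} q_j = 0.
In a symmetric equilibrium every firm chooses the same q, so Σ_{j≠i} q_j = 2q. The condition becomes 207 − 8q = 0, giving q = 207/8 = 25.875.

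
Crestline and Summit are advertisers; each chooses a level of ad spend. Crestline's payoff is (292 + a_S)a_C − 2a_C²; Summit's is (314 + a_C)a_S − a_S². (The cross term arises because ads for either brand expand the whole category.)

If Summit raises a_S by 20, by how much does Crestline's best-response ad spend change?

5

Expanding Crestline's payoff: 292a_C + a_Sa_C − 2a_C².
∂π/∂a_C = 292 + a_S − 4a_C = 0, so a_C = 73 + 0.25a_S.
The reaction-function slope is 0.25, so a 20-unit rise in a_S moves a_C by 0.25 × 20 = 5. Crestline's best response rises — the actions are strategic complements.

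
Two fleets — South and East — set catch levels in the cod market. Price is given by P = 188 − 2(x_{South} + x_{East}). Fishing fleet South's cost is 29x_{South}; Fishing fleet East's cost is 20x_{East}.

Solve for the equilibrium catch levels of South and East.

25, 29.5

Fishing fleet South's profit: π = x_{South}(188 − 2(x_{South} + x_{East})) − 29x_{South}.
∂π/∂x_{South} = 159 − 4x_{South} − 2x_{East} = 0, so x_{South} = 39.75 − 0.5x_{East}.
By the same steps for East: x_{East} = 42 − 0.5x_{South}.
Solving the two reaction functions simultaneously: (1 − (−0.5)(−0.5))x_{South} = 39.75 − 0.5·42, so 0.75x_{South} = 18.75 and x_{South} = 25.
Then x_{East} = 42 − 0.5·25 = 29.5.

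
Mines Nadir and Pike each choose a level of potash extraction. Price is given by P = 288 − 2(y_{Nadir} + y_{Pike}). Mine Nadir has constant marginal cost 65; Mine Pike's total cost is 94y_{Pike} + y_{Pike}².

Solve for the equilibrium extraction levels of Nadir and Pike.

47.5, 16.5

Mine Nadir's profit: π = y_{Nadir}(288 − 2(y_{Nadir} + y_{Pike})) − 65y_{Nadir}.
∂π/∂y_{Nadir} = 223 − 4y_{Nadir} − 2y_{Pike} = 0, so y_{Nadir} = 55.75 − 0.5y_{Pike}.
For Pike: ∂π/∂y_{Pike} = 194 − 6y_{Pike} − 2y_{Nadir} = 0 ⇒ y_{Pike} = 97/3 − (1/3)y_{Nadir}.
Substituting the second reaction function into the first: y_{Nadir} = 55.75 − 0.5(97/3 − (1/3)y_{Nadir}), which gives (5/6)y_{Nadir} = 475/12 ⇒ y_{Nadir} = 47.5.
Then y_{Pike} = 97/3 − (1/3)·47.5 = 16.5.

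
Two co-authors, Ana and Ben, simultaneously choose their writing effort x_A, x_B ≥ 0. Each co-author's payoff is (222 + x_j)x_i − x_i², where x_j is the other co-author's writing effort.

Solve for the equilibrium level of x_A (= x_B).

Ana's payoff is (222 + x_B)x_A − x_A².
∂π/∂x_A = 222 + x_B − 2x_A = 0, so x_A = 111 + 0.5x_B.
By symmetry x_B = x_A; substituting into the reaction function, 0.5x_A = 111 and x_A = 222.

222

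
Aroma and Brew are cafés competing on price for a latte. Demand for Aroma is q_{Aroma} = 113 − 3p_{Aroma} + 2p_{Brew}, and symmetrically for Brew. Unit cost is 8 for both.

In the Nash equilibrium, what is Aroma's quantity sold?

78.75

Aroma's profit: π = (p_{Aroma} − 8)(113 − 3p_{Aroma} + 2p_{Brew}).
∂π/∂p_{Aroma} = 137 − 6p_{Aroma} + 2p_{Brew} = 0 ⇒ p_{Aroma} = 137/6 + (1/3)p_{Brew}.
The game is symmetric, so in equilibrium p_{Brew} = p_{Aroma}: the reaction function gives (2/3)p_{Aroma} = 137/6, hence p_{Aroma} = 34.25.
q_{Aroma} = 113 − 3·34.25 + 2·34.25 = 78.75.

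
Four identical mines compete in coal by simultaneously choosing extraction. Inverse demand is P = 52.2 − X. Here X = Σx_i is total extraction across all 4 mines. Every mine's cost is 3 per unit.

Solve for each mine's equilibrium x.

9.84

A representative mine's profit is π_i = x_i(52.2 − X) − 3x_i, with X = x_i + Σ_{j≠i} x_j.
First-order condition: 49.2 − 2x_i − Σ_{j≠i} x_j = 0.
In a symmetric equilibrium every mine chooses the same x, so Σ_{j≠i} x_j = 3x. The condition becomes 49.2 − 5x = 0, giving x = 49.2/5 = 9.84.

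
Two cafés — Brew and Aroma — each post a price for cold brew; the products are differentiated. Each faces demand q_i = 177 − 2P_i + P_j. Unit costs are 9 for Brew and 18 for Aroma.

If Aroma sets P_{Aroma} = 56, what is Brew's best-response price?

62.75

Brew's profit: π = (P_{Brew} − 9)(177 − 2P_{Brew} + P_{Aroma}).
∂π/∂P_{Brew} = 195 − 4P_{Brew} + P_{Aroma} = 0 ⇒ P_{Brew} = 48.75 + 0.25P_{Aroma}.
At P_{Aroma} = 56: P_{Brew} = 48.75 + 0.25·56 = 62.75.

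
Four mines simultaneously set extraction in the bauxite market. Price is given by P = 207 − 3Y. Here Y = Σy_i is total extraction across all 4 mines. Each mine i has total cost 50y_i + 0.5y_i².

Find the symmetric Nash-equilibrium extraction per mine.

9.8125

A representative mine's profit is π_i = y_i(207 − 3Y) − 50y_i − 0.5y_i², with Y = y_i + Σ_{j≠i} y_j.
First-order condition: 157 − 7y_i − 3Σ_{j≠i} y_j = 0.
With identical mines, set every y_j = y: then 157 − 7y − 9y = 0, i.e. y = 157/16 = 9.8125.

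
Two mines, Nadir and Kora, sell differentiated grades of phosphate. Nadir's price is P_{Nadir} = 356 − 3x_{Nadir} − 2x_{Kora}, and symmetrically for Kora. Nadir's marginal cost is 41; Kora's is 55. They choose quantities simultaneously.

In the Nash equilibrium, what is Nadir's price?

Mine Nadir's profit: π = x_{Nadir}(356 − 3x_{Nadir} − 2x_{Kora}) − 41x_{Nadir}.
∂π/∂x_{Nadir} = 315 − 6x_{Nadir} − 2x_{Kora} = 0 ⇒ x_{Nadir} = 52.5 − (1/3)x_{Kora}.
Similarly x_{Kora} = 301/6 − (1/3)x_{Nadir}.
Substituting the second reaction function into the first: x_{Nadir} = 52.5 − (1/3)(301/6 − (1/3)x_{Nadir}), which gives (8/9)x_{Nadir} = 322/9 ⇒ x_{Nadir} = 40.25.
Then x_{Kora} = 301/6 − (1/3)·40.25 = 36.75.
P_{Nadir} = 356 − 3·40.25 − 2·36.75 = 161.75.

161.75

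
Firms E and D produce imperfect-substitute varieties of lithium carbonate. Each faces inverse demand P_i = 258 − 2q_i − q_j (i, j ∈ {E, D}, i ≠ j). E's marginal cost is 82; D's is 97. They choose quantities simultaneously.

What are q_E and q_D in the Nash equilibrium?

36.2, 31.2

Firm E's profit: π = q_E(258 − 2q_E − q_D) − 82q_E.
∂π/∂q_E = 176 − 4q_E − q_D = 0 ⇒ q_E = 44 − 0.25q_D.
Similarly q_D = 40.25 − 0.25q_E.
Solving the two reaction functions simultaneously: (1 − (−0.25)(−0.25))q_E = 44 − 0.25·40.25, so 0.9375q_E = 33.9375 and q_E = 36.2.
Then q_D = 40.25 − 0.25·36.2 = 31.2.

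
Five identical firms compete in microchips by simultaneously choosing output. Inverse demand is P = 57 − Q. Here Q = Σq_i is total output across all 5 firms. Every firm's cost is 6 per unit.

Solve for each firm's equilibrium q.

A representative firm's profit is π_i = q_i(57 − Q) − 6q_i, with Q = q_i + Σ_{j≠i} q_j.
First-order condition: 51 − 2q_i − Σ_{j≠i} q_j = 0.
In a symmetric equilibrium every firm chooses the same q, so Σ_{j≠i} q_j = 4q. The condition becomes 51 − 6q = 0, giving q = 51/6 = 8.5.

8.5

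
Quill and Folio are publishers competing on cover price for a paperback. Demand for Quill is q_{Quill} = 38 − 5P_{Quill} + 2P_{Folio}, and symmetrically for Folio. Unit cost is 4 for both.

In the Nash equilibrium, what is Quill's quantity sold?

16.25

Quill's profit: π = (P_{Quill} − 4)(38 − 5P_{Quill} + 2P_{Folio}).
∂π/∂P_{Quill} = 58 − 10P_{Quill} + 2P_{Folio} = 0 ⇒ P_{Quill} = 5.8 + 0.2P_{Folio}.
By symmetry P_{Folio} = P_{Quill}; substituting into the reaction function, 0.8P_{Quill} = 5.8 and P_{Quill} = 7.25.
q_{Quill} = 38 − 5·7.25 + 2·7.25 = 16.25.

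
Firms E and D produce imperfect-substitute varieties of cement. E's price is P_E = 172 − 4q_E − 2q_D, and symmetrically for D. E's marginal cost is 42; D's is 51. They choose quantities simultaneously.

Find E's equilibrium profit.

Firm E's profit: π = q_E(172 − 4q_E − 2q_D) − 42q_E.
∂π/∂q_E = 130 − 8q_E − 2q_D = 0 ⇒ q_E = 16.25 − 0.25q_D.
Similarly q_D = 15.125 − 0.25q_E.
Solving the two reaction functions simultaneously: (1 − (−0.25)(−0.25))q_E = 16.25 − 0.25·15.125, so 0.9375q_E = 399/32 and q_E = 13.3.
Then q_D = 15.125 − 0.25·13.3 = 11.8.
P_E = 172 − 4·13.3 − 2·11.8 = 95.2.
Profit = (95.2 − 42)·13.3 = 707.56.

707.56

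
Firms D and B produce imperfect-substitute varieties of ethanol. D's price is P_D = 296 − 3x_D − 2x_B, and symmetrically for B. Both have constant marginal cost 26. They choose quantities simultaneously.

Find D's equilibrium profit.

3417.1875

Firm D's profit: π = x_D(296 − 3x_D − 2x_B) − 26x_D.
∂π/∂x_D = 270 − 6x_D − 2x_B = 0 ⇒ x_D = 45 − (1/3)x_B.
The game is symmetric, so in equilibrium x_B = x_D: the reaction function gives (4/3)x_D = 45, hence x_D = 33.75.
P_D = 296 − 3·33.75 − 2·33.75 = 127.25.
Profit = (127.25 − 26)·33.75 = 3417.1875.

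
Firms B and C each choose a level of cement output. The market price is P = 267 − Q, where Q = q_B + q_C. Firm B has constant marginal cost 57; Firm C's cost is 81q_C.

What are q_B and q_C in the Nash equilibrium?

Firm B's profit: π = q_B(267 − (q_B + q_C)) − 57q_B.
∂π/∂q_B = 210 − 2q_B − q_C = 0, so q_B = 105 − 0.5q_C.
By the same steps for C: q_C = 93 − 0.5q_B.
Solving the two reaction functions simultaneously: (1 − (−0.5)(−0.5))q_B = 105 − 0.5·93, so 0.75q_B = 58.5 and q_B = 78.
Then q_C = 93 − 0.5·78 = 54.

78, 54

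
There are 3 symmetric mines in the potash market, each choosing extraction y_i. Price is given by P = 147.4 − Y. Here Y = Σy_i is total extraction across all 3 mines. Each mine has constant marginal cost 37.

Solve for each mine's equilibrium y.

27.6

A representative mine's profit is π_i = y_i(147.4 − Y) − 37y_i, with Y = y_i + Σ_{j≠i} y_j.
First-order condition: 110.4 − 2y_i − Σ_{j≠i} y_j = 0.
With identical mines, set every y_j = y: then 110.4 − 2y − 2y = 0, i.e. y = 110.4/4 = 27.6.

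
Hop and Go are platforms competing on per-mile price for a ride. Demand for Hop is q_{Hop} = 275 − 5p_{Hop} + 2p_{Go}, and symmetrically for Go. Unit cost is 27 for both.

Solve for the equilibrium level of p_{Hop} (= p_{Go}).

Hop's profit: π = (p_{Hop} − 27)(275 − 5p_{Hop} + 2p_{Go}).
∂π/∂p_{Hop} = 410 − 10p_{Hop} + 2p_{Go} = 0 ⇒ p_{Hop} = 41 + 0.2p_{Go}.
Setting p_{Hop} = p_{Go} in the reaction function: p_{Hop} = 41 + 0.2p_{Hop}, so p_{Hop} = 41 / 0.8 = 51.25.

51.25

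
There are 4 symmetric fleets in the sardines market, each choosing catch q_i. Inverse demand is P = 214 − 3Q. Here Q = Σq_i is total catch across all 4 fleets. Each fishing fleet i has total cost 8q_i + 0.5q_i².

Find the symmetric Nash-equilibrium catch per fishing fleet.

12.875

A representative fishing fleet's profit is π_i = q_i(214 − 3Q) − 8q_i − 0.5q_i², with Q = q_i + Σ_{j≠i} q_j.
First-order condition: 206 − 7q_i − 3Σ_{j≠i} q_j = 0.
With identical fishing fleets, set every q_j = q: then 206 − 7q − 9q = 0, i.e. q = 206/16 = 12.875.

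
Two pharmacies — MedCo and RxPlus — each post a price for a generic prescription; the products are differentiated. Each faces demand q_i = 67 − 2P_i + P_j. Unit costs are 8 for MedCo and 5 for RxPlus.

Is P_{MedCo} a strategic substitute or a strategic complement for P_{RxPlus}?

MedCo's profit: π = (P_{MedCo} − 8)(67 − 2P_{MedCo} + P_{RxPlus}).
∂π/∂P_{MedCo} = 83 − 4P_{MedCo} + P_{RxPlus} = 0 ⇒ P_{MedCo} = 20.75 + 0.25P_{RxPlus}.
The best-response slope dP_{MedCo}/dP_{RxPlus} = 0.25 > 0: the reaction function is upward-sloping, so the choices are strategic complements.

strategic complements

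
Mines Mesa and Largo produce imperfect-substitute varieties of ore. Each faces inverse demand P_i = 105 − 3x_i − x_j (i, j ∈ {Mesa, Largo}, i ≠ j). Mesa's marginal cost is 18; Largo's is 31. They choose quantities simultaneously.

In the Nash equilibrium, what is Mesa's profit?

491.52

Mine Mesa's profit: π = x_{Mesa}(105 − 3x_{Mesa} − x_{Largo}) − 18x_{Mesa}.
∂π/∂x_{Mesa} = 87 − 6x_{Mesa} − x_{Largo} = 0 ⇒ x_{Mesa} = 14.5 − (1/6)x_{Largo}.
Similarly x_{Largo} = 37/3 − (1/6)x_{Mesa}.
Solving the two reaction functions simultaneously: (1 − (−1/6)(−1/6))x_{Mesa} = 14.5 − (1/6)·(37/3), so (35/36)x_{Mesa} = 112/9 and x_{Mesa} = 12.8.
Then x_{Largo} = 37/3 − (1/6)·12.8 = 10.2.
P_{Mesa} = 105 − 3·12.8 − 10.2 = 56.4.
Profit = (56.4 − 18)·12.8 = 491.52.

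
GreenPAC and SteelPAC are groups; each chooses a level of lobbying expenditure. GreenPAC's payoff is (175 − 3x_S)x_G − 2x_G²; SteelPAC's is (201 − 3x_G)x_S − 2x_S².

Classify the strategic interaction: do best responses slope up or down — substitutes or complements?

Expanding GreenPAC's payoff: 175x_G − 3x_Sx_G − 2x_G².
∂π/∂x_G = 175 − 3x_S − 4x_G = 0, so x_G = 43.75 − 0.75x_S.
The best-response slope dx_G/dx_S = −0.75 < 0: the reaction function is downward-sloping, so the choices are strategic substitutes.

strategic substitutes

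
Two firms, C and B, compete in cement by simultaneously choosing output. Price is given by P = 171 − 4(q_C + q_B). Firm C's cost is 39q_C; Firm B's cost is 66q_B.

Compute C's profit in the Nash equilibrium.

Firm C's profit: π = q_C(171 − 4(q_C + q_B)) − 39q_C.
∂π/∂q_C = 132 − 8q_C − 4q_B = 0, so q_C = 16.5 − 0.5q_B.
By the same steps for B: q_B = 13.125 − 0.5q_C.
Plugging q_B into C's best response: q_C = 16.5 − 0.5(13.125 − 0.5q_C) ⇒ 0.75q_C = 9.9375, so q_C = 13.25.
Then q_B = 13.125 − 0.5·13.25 = 6.5.
Price P = 171 − 4·19.75 = 92.
C's profit: (92 − 39)·13.25 = 702.25.

702.25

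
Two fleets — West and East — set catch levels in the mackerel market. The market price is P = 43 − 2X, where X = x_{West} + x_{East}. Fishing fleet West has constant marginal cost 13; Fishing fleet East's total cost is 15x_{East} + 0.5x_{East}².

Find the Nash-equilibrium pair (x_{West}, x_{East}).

Fishing fleet West's profit: π = x_{West}(43 − 2(x_{West} + x_{East})) − 13x_{West}.
∂π/∂x_{West} = 30 − 4x_{West} − 2x_{East} = 0, so x_{West} = 7.5 − 0.5x_{East}.
For East: ∂π/∂x_{East} = 28 − 5x_{East} − 2x_{West} = 0 ⇒ x_{East} = 5.6 − 0.4x_{West}.
Solving the two reaction functions simultaneously: (1 − (−0.5)(−0.4))x_{West} = 7.5 − 0.5·5.6, so 0.8x_{West} = 4.7 and x_{West} = 5.875.
Then x_{East} = 5.6 − 0.4·5.875 = 3.25.

5.875, 3.25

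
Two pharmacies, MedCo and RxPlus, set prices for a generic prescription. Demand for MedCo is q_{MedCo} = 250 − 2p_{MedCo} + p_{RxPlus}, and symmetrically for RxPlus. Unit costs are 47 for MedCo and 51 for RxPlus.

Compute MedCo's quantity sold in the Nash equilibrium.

MedCo's profit: π = (p_{MedCo} − 47)(250 − 2p_{MedCo} + p_{RxPlus}).
∂π/∂p_{MedCo} = 344 − 4p_{MedCo} + p_{RxPlus} = 0 ⇒ p_{MedCo} = 86 + 0.25p_{RxPlus}.
Similarly p_{RxPlus} = 88 + 0.25p_{MedCo}.
Substituting the second reaction function into the first: p_{MedCo} = 86 + 0.25(88 + 0.25p_{MedCo}), which gives 0.9375p_{MedCo} = 108 ⇒ p_{MedCo} = 115.2.
Then p_{RxPlus} = 88 + 0.25·115.2 = 116.8.
q_{MedCo} = 250 − 2·115.2 + 116.8 = 136.4.

136.4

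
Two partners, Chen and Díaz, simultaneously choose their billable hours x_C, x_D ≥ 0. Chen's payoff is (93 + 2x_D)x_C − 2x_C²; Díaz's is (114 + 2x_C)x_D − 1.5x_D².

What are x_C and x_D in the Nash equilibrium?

Expanding Chen's payoff: 93x_C + 2x_Dx_C − 2x_C².
∂π/∂x_C = 93 + 2x_D − 4x_C = 0, so x_C = 23.25 + 0.5x_D.
Likewise for Díaz: x_D = 38 + (2/3)x_C.
Solving the two reaction functions simultaneously: (1 − (0.5)(2/3))x_C = 23.25 + 0.5·38, so (2/3)x_C = 42.25 and x_C = 63.375.
Then x_D = 38 + (2/3)·63.375 = 80.25.

63.375, 80.25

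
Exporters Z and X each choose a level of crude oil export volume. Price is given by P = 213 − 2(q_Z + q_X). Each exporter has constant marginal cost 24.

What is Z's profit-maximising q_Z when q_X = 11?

Exporter Z's profit: π = q_Z(213 − 2(q_Z + q_X)) − 24q_Z.
∂π/∂q_Z = 189 − 4q_Z − 2q_X = 0, so q_Z = 47.25 − 0.5q_X.
At q_X = 11: q_Z = 47.25 − 0.5·11 = 41.75.

41.75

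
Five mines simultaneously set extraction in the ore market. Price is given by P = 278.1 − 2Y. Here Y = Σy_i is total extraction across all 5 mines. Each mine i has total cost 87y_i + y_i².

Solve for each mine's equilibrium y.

A representative mine's profit is π_i = y_i(278.1 − 2Y) − 87y_i − y_i², with Y = y_i + Σ_{j≠i} y_j.
First-order condition: 191.1 − 6y_i − 2Σ_{j≠i} y_j = 0.
In a symmetric equilibrium every mine chooses the same y, so Σ_{j≠i} y_j = 4y. The condition becomes 191.1 − 14y = 0, giving y = 191.1/14 = 13.65.

13.65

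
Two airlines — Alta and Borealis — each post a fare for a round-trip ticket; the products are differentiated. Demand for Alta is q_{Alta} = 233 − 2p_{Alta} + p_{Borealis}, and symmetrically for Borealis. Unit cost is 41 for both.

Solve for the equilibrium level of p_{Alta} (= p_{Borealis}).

105

Alta's profit: π = (p_{Alta} − 41)(233 − 2p_{Alta} + p_{Borealis}).
∂π/∂p_{Alta} = 315 − 4p_{Alta} + p_{Borealis} = 0 ⇒ p_{Alta} = 78.75 + 0.25p_{Borealis}.
By symmetry p_{Borealis} = p_{Alta}; substituting into the reaction function, 0.75p_{Alta} = 78.75 and p_{Alta} = 105.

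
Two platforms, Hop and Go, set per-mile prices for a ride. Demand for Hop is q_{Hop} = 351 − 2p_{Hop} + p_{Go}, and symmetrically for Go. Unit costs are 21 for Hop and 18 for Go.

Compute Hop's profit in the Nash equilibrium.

Hop's profit: π = (p_{Hop} − 21)(351 − 2p_{Hop} + p_{Go}).
∂π/∂p_{Hop} = 393 − 4p_{Hop} + p_{Go} = 0 ⇒ p_{Hop} = 98.25 + 0.25p_{Go}.
Similarly p_{Go} = 96.75 + 0.25p_{Hop}.
Substituting the second reaction function into the first: p_{Hop} = 98.25 + 0.25(96.75 + 0.25p_{Hop}), which gives 0.9375p_{Hop} = 122.4375 ⇒ p_{Hop} = 130.6.
Then p_{Go} = 96.75 + 0.25·130.6 = 129.4.
q_{Hop} = 351 − 2·130.6 + 129.4 = 219.2.
Profit = (130.6 − 21)·219.2 = 24024.32.

24024.32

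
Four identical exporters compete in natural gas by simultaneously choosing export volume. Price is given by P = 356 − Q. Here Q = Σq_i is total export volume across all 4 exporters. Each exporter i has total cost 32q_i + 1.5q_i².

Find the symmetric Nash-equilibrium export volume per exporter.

40.5

A representative exporter's profit is π_i = q_i(356 − Q) − 32q_i − 1.5q_i², with Q = q_i + Σ_{j≠i} q_j.
First-order condition: 324 − 5q_i − Σ_{j≠i} q_j = 0.
Imposing symmetry (q_j = q for all j) turns Σ_{j≠i} q_j into 3q, so 324 = 8q and q = 40.5.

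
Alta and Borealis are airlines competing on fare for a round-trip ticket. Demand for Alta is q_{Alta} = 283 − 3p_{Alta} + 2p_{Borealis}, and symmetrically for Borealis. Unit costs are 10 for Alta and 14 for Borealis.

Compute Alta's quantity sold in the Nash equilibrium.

Alta's profit: π = (p_{Alta} − 10)(283 − 3p_{Alta} + 2p_{Borealis}).
∂π/∂p_{Alta} = 313 − 6p_{Alta} + 2p_{Borealis} = 0 ⇒ p_{Alta} = 313/6 + (1/3)p_{Borealis}.
Similarly p_{Borealis} = 325/6 + (1/3)p_{Alta}.
Plugging p_{Borealis} into Alta's best response: p_{Alta} = 313/6 + (1/3)(325/6 + (1/3)p_{Alta}) ⇒ (8/9)p_{Alta} = 632/9, so p_{Alta} = 79.
Then p_{Borealis} = 325/6 + (1/3)·79 = 80.5.
q_{Alta} = 283 − 3·79 + 2·80.5 = 207.

207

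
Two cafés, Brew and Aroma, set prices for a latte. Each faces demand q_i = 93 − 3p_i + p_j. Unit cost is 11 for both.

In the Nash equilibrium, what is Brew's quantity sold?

Brew's profit: π = (p_{Brew} − 11)(93 − 3p_{Brew} + p_{Aroma}).
∂π/∂p_{Brew} = 126 − 6p_{Brew} + p_{Aroma} = 0 ⇒ p_{Brew} = 21 + (1/6)p_{Aroma}.
By symmetry p_{Aroma} = p_{Brew}; substituting into the reaction function, (5/6)p_{Brew} = 21 and p_{Brew} = 25.2.
q_{Brew} = 93 − 3·25.2 + 25.2 = 42.6.

42.6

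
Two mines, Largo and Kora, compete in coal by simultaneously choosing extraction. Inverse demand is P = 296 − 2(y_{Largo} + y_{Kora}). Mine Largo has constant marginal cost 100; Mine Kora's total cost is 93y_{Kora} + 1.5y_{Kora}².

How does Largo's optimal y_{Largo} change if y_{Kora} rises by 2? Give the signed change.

Mine Largo's profit: π = y_{Largo}(296 − 2(y_{Largo} + y_{Kora})) − 100y_{Largo}.
∂π/∂y_{Largo} = 196 − 4y_{Largo} − 2y_{Kora} = 0, so y_{Largo} = 49 − 0.5y_{Kora}.
The reaction-function slope is −0.5, so a 2-unit rise in y_{Kora} moves y_{Largo} by −0.5 × 2 = −1. Largo's best response falls — the actions are strategic substitutes.

-1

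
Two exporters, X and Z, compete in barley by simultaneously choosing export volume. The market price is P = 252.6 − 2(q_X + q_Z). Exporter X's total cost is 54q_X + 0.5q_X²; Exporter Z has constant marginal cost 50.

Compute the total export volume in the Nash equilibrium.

62.8125

Exporter X's profit: π = q_X(252.6 − 2(q_X + q_Z)) − 54q_X − 0.5q_X².
∂π/∂q_X = 198.6 − 5q_X − 2q_Z = 0, so q_X = 39.72 − 0.4q_Z.
For Z: ∂π/∂q_Z = 202.6 − 4q_Z − 2q_X = 0 ⇒ q_Z = 50.65 − 0.5q_X.
Solving the two reaction functions simultaneously: (1 − (−0.4)(−0.5))q_X = 39.72 − 0.4·50.65, so 0.8q_X = 19.46 and q_X = 24.325.
Then q_Z = 50.65 − 0.5·24.325 = 38.4875.
Total export volume: 24.325 + 38.4875 = 62.8125.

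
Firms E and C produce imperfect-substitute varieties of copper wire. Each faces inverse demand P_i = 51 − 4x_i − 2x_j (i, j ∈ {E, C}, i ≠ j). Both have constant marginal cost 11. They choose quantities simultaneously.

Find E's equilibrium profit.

64

Firm E's profit: π = x_E(51 − 4x_E − 2x_C) − 11x_E.
∂π/∂x_E = 40 − 8x_E − 2x_C = 0 ⇒ x_E = 5 − 0.25x_C.
Setting x_E = x_C in the reaction function: x_E = 5 − 0.25x_E, so x_E = 5 / 1.25 = 4.
P_E = 51 − 4·4 − 2·4 = 27.
Profit = (27 − 11)·4 = 64.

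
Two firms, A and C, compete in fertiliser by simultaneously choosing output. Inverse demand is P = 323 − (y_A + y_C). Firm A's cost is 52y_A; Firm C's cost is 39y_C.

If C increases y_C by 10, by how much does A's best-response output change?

-5

Firm A's profit: π = y_A(323 − (y_A + y_C)) − 52y_A.
∂π/∂y_A = 271 − 2y_A − y_C = 0, so y_A = 135.5 − 0.5y_C.
The reaction-function slope is −0.5, so a 10-unit rise in y_C moves y_A by −0.5 × 10 = −5. A's best response falls — the actions are strategic substitutes.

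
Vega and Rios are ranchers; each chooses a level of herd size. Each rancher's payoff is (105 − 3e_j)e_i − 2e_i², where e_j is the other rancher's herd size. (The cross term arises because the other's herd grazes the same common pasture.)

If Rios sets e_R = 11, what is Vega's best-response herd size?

Vega's payoff is (105 − 3e_R)e_V − 2e_V².
∂π/∂e_V = 105 − 3e_R − 4e_V = 0, so e_V = 26.25 − 0.75e_R.
At e_R = 11: e_V = 26.25 − 0.75·11 = 18.

18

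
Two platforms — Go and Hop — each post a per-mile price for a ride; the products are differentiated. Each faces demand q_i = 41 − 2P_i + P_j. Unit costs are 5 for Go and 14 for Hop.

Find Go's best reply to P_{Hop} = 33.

Go's profit: π = (P_{Go} − 5)(41 − 2P_{Go} + P_{Hop}).
∂π/∂P_{Go} = 51 − 4P_{Go} + P_{Hop} = 0 ⇒ P_{Go} = 12.75 + 0.25P_{Hop}.
At P_{Hop} = 33: P_{Go} = 12.75 + 0.25·33 = 21.

21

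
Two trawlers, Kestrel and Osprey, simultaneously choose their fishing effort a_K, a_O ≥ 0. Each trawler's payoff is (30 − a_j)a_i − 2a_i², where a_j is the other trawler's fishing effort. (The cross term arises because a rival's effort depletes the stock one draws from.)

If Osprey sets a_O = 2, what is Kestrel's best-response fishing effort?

Kestrel's payoff is (30 − a_O)a_K − 2a_K².
∂π/∂a_K = 30 − a_O − 4a_K = 0, so a_K = 7.5 − 0.25a_O.
At a_O = 2: a_K = 7.5 − 0.25·2 = 7.

7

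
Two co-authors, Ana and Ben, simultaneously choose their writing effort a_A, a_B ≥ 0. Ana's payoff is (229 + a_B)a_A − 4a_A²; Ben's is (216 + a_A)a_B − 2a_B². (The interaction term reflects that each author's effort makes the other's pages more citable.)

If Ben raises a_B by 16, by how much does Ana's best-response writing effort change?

Expanding Ana's payoff: 229a_A + a_Ba_A − 4a_A².
∂π/∂a_A = 229 + a_B − 8a_A = 0, so a_A = 28.625 + 0.125a_B.
The reaction-function slope is 0.125, so a 16-unit rise in a_B moves a_A by 0.125 × 16 = 2. Ana's best response rises — the actions are strategic complements.

2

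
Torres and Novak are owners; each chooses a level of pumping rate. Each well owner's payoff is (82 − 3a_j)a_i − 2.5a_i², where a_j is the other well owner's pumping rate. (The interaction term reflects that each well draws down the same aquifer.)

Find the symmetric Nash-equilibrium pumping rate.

Torres's payoff is (82 − 3a_N)a_T − 2.5a_T².
∂π/∂a_T = 82 − 3a_N − 5a_T = 0, so a_T = 16.4 − 0.6a_N.
Setting a_T = a_N in the reaction function: a_T = 16.4 − 0.6a_T, so a_T = 16.4 / 1.6 = 10.25.

10.25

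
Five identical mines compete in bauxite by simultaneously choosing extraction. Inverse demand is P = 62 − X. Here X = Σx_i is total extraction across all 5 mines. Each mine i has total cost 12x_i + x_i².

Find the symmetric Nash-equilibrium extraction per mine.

6.25

A representative mine's profit is π_i = x_i(62 − X) − 12x_i − x_i², with X = x_i + Σ_{j≠i} x_j.
First-order condition: 50 − 4x_i − Σ_{j≠i} x_j = 0.
In a symmetric equilibrium every mine chooses the same x, so Σ_{j≠i} x_j = 4x. The condition becomes 50 − 8x = 0, giving x = 50/8 = 6.25.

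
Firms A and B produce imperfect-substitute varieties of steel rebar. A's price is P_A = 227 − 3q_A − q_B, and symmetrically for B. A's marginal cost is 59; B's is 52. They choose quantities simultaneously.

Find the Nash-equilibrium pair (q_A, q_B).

23.8, 25.2

Firm A's profit: π = q_A(227 − 3q_A − q_B) − 59q_A.
∂π/∂q_A = 168 − 6q_A − q_B = 0 ⇒ q_A = 28 − (1/6)q_B.
Similarly q_B = 175/6 − (1/6)q_A.
Solving the two reaction functions simultaneously: (1 − (−1/6)(−1/6))q_A = 28 − (1/6)·(175/6), so (35/36)q_A = 833/36 and q_A = 23.8.
Then q_B = 175/6 − (1/6)·23.8 = 25.2.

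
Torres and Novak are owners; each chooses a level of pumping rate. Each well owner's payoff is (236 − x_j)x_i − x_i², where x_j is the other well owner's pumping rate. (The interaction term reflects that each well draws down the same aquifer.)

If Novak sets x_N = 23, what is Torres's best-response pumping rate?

106.5

Torres's payoff is (236 − x_N)x_T − x_T².
∂π/∂x_T = 236 − x_N − 2x_T = 0, so x_T = 118 − 0.5x_N.
At x_N = 23: x_T = 118 − 0.5·23 = 106.5.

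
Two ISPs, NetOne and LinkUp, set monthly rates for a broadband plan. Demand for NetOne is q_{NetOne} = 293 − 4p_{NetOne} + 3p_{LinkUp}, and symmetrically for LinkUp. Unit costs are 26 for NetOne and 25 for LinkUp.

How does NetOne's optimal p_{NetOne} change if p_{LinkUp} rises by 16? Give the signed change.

6

NetOne's profit: π = (p_{NetOne} − 26)(293 − 4p_{NetOne} + 3p_{LinkUp}).
∂π/∂p_{NetOne} = 397 − 8p_{NetOne} + 3p_{LinkUp} = 0 ⇒ p_{NetOne} = 49.625 + 0.375p_{LinkUp}.
The reaction-function slope is 0.375, so a 16-unit rise in p_{LinkUp} moves p_{NetOne} by 0.375 × 16 = 6. NetOne's best response rises — the actions are strategic complements.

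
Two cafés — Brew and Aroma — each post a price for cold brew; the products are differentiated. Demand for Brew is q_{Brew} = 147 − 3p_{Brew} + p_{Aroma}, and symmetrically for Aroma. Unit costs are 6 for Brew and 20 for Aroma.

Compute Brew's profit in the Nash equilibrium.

Brew's profit: π = (p_{Brew} − 6)(147 − 3p_{Brew} + p_{Aroma}).
∂π/∂p_{Brew} = 165 − 6p_{Brew} + p_{Aroma} = 0 ⇒ p_{Brew} = 27.5 + (1/6)p_{Aroma}.
Similarly p_{Aroma} = 34.5 + (1/6)p_{Brew}.
Substituting the second reaction function into the first: p_{Brew} = 27.5 + (1/6)(34.5 + (1/6)p_{Brew}), which gives (35/36)p_{Brew} = 33.25 ⇒ p_{Brew} = 34.2.
Then p_{Aroma} = 34.5 + (1/6)·34.2 = 40.2.
q_{Brew} = 147 − 3·34.2 + 40.2 = 84.6.
Profit = (34.2 − 6)·84.6 = 2385.72.

2385.72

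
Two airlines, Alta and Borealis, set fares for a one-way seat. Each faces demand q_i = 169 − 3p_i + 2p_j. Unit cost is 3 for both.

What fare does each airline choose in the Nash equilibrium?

44.5

Alta's profit: π = (p_{Alta} − 3)(169 − 3p_{Alta} + 2p_{Borealis}).
∂π/∂p_{Alta} = 178 − 6p_{Alta} + 2p_{Borealis} = 0 ⇒ p_{Alta} = 89/3 + (1/3)p_{Borealis}.
Setting p_{Alta} = p_{Borealis} in the reaction function: p_{Alta} = 89/3 + (1/3)p_{Alta}, so p_{Alta} = (89/3) / (2/3) = 44.5.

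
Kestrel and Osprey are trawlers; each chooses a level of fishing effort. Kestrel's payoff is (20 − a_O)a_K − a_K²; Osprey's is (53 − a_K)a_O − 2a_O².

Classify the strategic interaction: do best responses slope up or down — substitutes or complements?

strategic substitutes

Expanding Kestrel's payoff: 20a_K − a_Oa_K − a_K².
∂π/∂a_K = 20 − a_O − 2a_K = 0, so a_K = 10 − 0.5a_O.
The best-response slope da_K/da_O = −0.5 < 0: the reaction function is downward-sloping, so the choices are strategic substitutes.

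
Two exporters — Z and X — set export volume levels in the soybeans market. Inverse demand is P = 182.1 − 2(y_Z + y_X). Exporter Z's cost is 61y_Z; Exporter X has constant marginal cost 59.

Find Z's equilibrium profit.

Exporter Z's profit: π = y_Z(182.1 − 2(y_Z + y_X)) − 61y_Z.
∂π/∂y_Z = 121.1 − 4y_Z − 2y_X = 0, so y_Z = 30.275 − 0.5y_X.
By the same steps for X: y_X = 30.775 − 0.5y_Z.
Plugging y_X into Z's best response: y_Z = 30.275 − 0.5(30.775 − 0.5y_Z) ⇒ 0.75y_Z = 14.8875, so y_Z = 19.85.
Then y_X = 30.775 − 0.5·19.85 = 20.85.
Price P = 182.1 − 2·40.7 = 100.7.
Z's profit: (100.7 − 61)·19.85 = 788.045.

788.045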